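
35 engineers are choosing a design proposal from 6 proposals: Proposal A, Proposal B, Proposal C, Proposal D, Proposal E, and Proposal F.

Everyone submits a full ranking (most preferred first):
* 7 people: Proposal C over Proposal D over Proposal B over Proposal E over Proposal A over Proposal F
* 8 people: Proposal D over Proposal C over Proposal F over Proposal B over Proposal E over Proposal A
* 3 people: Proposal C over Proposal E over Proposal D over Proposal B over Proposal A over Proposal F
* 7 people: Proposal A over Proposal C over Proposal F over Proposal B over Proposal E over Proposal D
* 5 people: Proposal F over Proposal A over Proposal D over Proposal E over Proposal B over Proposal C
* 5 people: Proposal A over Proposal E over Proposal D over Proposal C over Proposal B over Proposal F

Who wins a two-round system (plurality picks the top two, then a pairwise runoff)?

Round 1 first-place votes: Proposal A 12, Proposal B 0, Proposal C 10, Proposal D 8, Proposal E 0, Proposal F 5. Proposal A and Proposal C advance.
Runoff: Proposal A is ranked above Proposal C on 17 ballots, Proposal C above Proposal A on 18.

Proposal C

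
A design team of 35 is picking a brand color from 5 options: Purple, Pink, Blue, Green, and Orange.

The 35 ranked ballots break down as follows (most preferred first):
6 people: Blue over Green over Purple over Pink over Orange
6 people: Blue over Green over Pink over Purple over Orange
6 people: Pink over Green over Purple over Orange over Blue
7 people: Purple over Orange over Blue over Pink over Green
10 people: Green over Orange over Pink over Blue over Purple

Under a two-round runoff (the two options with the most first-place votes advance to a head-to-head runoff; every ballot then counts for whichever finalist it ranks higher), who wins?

Round 1 first-place votes: Purple 7, Pink 6, Blue 12, Green 10, Orange 0. Blue and Green advance.
Runoff: Blue is ranked above Green on 19 ballots, Green above Blue on 16.

Blue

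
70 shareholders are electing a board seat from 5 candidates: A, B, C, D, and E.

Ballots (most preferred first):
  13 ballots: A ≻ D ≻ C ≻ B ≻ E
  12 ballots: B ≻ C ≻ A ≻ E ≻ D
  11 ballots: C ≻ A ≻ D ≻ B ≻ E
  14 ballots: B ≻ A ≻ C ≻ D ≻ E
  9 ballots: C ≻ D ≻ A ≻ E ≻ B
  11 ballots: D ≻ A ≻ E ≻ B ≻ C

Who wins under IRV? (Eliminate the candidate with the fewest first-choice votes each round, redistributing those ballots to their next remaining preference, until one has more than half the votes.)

Round 1: A 13, B 26, C 20, D 11, E 0. E eliminated.
Round 2: A 13, B 26, C 20, D 11. D eliminated.
Round 3: A 24, B 26, C 20. C eliminated.
Round 4: A 44, B 26. A has a majority (≥36).

A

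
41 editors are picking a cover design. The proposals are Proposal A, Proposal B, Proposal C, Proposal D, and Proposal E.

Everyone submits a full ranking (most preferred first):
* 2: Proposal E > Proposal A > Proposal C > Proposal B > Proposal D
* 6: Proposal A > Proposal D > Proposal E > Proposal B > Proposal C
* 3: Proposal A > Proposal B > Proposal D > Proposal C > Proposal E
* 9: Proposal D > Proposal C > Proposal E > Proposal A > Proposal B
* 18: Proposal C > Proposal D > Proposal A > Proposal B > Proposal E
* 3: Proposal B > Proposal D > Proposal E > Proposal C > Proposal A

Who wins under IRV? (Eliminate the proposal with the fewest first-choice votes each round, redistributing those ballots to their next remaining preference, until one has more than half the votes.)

Proposal D

Round 1: Proposal A 9, Proposal B 3, Proposal C 18, Proposal D 9, Proposal E 2. Proposal E eliminated.
Round 2: Proposal A 11, Proposal B 3, Proposal C 18, Proposal D 9. Proposal B eliminated.
Round 3: Proposal A 11, Proposal C 18, Proposal D 12. Proposal A eliminated.
Round 4: Proposal C 20, Proposal D 21. Proposal D has a majority (≥21).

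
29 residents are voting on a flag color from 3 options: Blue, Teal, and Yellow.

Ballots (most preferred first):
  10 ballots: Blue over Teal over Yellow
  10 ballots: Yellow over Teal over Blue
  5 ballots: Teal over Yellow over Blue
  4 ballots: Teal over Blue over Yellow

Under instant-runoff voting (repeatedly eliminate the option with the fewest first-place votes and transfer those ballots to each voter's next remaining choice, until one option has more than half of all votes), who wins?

Yellow

Round 1: Blue 10, Teal 9, Yellow 10. Teal eliminated.
Round 2: Blue 14, Yellow 15. Yellow has a majority (≥15).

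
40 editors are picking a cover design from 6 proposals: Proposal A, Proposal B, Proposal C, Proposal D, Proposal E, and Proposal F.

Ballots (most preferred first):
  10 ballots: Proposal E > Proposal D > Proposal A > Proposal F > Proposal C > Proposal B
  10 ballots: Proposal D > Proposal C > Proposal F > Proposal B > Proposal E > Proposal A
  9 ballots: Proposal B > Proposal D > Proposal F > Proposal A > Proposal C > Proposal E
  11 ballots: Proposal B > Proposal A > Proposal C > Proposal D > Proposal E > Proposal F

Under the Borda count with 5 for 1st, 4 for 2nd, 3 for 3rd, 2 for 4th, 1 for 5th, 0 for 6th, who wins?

Proposal D

Proposal A: 10×3 + 10×0 + 9×2 + 11×4 = 92
Proposal B: 10×0 + 10×2 + 9×5 + 11×5 = 120
Proposal C: 10×1 + 10×4 + 9×1 + 11×3 = 92
Proposal D: 10×4 + 10×5 + 9×4 + 11×2 = 148
Proposal E: 10×5 + 10×1 + 9×0 + 11×1 = 71
Proposal F: 10×2 + 10×3 + 9×3 + 11×0 = 77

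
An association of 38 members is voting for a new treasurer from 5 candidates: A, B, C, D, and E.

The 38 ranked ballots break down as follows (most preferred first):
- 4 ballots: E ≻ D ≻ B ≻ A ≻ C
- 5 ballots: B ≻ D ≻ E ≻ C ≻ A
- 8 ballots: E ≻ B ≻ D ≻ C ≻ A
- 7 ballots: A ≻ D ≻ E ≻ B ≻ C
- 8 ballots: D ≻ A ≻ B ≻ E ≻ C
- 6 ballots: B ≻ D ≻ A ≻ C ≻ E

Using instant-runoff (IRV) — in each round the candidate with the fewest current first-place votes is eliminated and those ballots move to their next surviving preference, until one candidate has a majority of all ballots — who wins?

D

Round 1: A 7, B 11, C 0, D 8, E 12. C eliminated.
Round 2: A 7, B 11, D 8, E 12. A eliminated.
Round 3: B 11, D 15, E 12. B eliminated.
Round 4: D 26, E 12. D has a majority (≥20).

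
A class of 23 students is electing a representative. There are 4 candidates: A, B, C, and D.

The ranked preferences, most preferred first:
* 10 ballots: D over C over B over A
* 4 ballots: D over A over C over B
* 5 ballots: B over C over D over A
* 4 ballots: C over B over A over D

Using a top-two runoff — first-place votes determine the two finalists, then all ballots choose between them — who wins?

Round 1 first-place votes: A 0, B 5, C 4, D 14. D and B advance.
Runoff: D is ranked above B on 14 ballots, B above D on 9.

D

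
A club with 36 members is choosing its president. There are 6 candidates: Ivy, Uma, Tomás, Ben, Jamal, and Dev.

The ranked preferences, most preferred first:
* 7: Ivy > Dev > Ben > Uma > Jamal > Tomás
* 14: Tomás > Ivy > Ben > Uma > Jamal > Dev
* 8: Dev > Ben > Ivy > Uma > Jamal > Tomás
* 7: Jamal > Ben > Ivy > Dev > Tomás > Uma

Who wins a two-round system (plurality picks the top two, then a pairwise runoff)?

Dev

Round 1 first-place votes: Ivy 7, Uma 0, Tomás 14, Ben 0, Jamal 7, Dev 8. Tomás and Dev advance.
Runoff: Tomás is ranked above Dev on 14 ballots, Dev above Tomás on 22.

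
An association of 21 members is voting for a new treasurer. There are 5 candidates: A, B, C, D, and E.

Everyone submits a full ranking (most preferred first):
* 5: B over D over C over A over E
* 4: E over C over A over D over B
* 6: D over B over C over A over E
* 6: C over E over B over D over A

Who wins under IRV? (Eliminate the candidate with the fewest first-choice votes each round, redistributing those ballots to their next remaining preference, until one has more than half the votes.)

D

Round 1: A 0, B 5, C 6, D 6, E 4. A eliminated.
Round 2: B 5, C 6, D 6, E 4. E eliminated.
Round 3: B 5, C 10, D 6. B eliminated.
Round 4: C 10, D 11. D has a majority (≥11).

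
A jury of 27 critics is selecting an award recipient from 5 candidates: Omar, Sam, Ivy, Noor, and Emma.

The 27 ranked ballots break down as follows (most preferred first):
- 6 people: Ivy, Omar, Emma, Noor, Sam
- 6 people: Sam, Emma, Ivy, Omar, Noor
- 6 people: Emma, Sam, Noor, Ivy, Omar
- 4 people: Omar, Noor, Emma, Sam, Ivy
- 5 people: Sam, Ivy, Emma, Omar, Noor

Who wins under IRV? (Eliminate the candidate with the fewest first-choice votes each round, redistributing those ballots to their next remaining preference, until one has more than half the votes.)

Emma

Round 1: Omar 4, Sam 11, Ivy 6, Noor 0, Emma 6. Noor eliminated.
Round 2: Omar 4, Sam 11, Ivy 6, Emma 6. Omar eliminated.
Round 3: Sam 11, Ivy 6, Emma 10. Ivy eliminated.
Round 4: Sam 11, Emma 16. Emma has a majority (≥14).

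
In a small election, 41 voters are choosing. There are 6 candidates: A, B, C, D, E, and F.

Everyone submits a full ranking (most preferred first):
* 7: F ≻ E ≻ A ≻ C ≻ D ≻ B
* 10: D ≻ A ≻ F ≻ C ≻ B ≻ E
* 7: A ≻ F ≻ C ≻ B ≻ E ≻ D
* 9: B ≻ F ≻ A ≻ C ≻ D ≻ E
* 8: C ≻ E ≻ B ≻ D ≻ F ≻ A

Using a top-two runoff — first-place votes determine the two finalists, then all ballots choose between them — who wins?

B

Round 1 first-place votes: A 7, B 9, C 8, D 10, E 0, F 7. D and B advance.
Runoff: D is ranked above B on 17 ballots, B above D on 24.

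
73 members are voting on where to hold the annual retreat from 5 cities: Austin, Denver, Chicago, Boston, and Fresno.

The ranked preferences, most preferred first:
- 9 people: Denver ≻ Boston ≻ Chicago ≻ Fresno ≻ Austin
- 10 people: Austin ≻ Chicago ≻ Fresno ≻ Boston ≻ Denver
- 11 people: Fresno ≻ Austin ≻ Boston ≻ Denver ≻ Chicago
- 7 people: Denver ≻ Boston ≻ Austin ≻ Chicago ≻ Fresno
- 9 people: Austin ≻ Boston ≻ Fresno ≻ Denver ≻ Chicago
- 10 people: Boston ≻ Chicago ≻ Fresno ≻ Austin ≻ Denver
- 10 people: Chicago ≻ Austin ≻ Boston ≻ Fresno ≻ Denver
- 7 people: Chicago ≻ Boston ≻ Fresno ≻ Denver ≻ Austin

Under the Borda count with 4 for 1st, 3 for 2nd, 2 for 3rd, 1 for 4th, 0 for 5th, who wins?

Austin: 9×0 + 10×4 + 11×3 + 7×2 + 9×4 + 10×1 + 10×3 + 7×0 = 163
Denver: 9×4 + 10×0 + 11×1 + 7×4 + 9×1 + 10×0 + 10×0 + 7×1 = 91
Chicago: 9×2 + 10×3 + 11×0 + 7×1 + 9×0 + 10×3 + 10×4 + 7×4 = 153
Boston: 9×3 + 10×1 + 11×2 + 7×3 + 9×3 + 10×4 + 10×2 + 7×3 = 188
Fresno: 9×1 + 10×2 + 11×4 + 7×0 + 9×2 + 10×2 + 10×1 + 7×2 = 135

Boston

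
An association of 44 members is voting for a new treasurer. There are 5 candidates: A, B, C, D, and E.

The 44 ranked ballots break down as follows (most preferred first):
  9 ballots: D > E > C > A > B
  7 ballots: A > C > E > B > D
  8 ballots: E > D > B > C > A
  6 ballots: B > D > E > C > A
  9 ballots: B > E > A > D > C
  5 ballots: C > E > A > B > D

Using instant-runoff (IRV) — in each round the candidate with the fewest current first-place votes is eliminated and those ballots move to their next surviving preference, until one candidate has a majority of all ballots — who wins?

E

Round 1: A 7, B 15, C 5, D 9, E 8. C eliminated.
Round 2: A 7, B 15, D 9, E 13. A eliminated.
Round 3: B 15, D 9, E 20. D eliminated.
Round 4: B 15, E 29. E has a majority (≥23).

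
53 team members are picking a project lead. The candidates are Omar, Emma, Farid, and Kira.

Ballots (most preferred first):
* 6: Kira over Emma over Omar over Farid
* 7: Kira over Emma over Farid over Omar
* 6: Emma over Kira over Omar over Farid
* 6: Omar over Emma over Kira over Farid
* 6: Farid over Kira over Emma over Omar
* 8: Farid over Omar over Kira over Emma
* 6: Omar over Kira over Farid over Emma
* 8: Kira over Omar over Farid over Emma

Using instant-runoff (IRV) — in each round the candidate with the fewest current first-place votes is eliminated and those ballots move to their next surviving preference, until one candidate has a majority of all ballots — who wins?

Round 1: Omar 12, Emma 6, Farid 14, Kira 21. Emma eliminated.
Round 2: Omar 12, Farid 14, Kira 27. Kira has a majority (≥27).

Kira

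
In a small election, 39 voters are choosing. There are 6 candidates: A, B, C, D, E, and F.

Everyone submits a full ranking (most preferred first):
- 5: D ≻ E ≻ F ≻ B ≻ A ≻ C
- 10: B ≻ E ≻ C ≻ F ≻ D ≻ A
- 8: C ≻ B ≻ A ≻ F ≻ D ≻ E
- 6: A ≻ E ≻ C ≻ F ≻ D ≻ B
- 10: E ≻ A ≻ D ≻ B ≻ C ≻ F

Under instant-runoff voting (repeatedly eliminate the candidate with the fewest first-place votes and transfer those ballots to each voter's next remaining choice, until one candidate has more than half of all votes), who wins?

E

Round 1: A 6, B 10, C 8, D 5, E 10, F 0. F eliminated.
Round 2: A 6, B 10, C 8, D 5, E 10. D eliminated.
Round 3: A 6, B 10, C 8, E 15. A eliminated.
Round 4: B 10, C 8, E 21. E has a majority (≥20).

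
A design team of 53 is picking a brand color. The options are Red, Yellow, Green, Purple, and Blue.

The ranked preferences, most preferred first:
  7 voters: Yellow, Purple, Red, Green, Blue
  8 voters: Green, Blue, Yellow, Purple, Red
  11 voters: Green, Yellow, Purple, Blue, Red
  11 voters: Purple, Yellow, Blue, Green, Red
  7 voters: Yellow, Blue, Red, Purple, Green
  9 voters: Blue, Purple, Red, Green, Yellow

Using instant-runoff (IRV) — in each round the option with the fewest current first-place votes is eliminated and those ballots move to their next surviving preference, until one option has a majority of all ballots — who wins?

Round 1: Red 0, Yellow 14, Green 19, Purple 11, Blue 9. Red eliminated.
Round 2: Yellow 14, Green 19, Purple 11, Blue 9. Blue eliminated.
Round 3: Yellow 14, Green 19, Purple 20. Yellow eliminated.
Round 4: Green 19, Purple 34. Purple has a majority (≥27).

Purple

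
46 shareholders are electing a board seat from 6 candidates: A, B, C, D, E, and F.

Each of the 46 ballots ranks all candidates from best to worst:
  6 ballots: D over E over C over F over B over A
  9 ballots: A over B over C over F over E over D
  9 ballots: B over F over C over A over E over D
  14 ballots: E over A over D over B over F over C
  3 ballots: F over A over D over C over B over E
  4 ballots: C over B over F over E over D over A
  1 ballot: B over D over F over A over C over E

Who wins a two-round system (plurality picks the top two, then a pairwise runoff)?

B

Round 1 first-place votes: A 9, B 10, C 4, D 6, E 14, F 3. E and B advance.
Runoff: E is ranked above B on 20 ballots, B above E on 26.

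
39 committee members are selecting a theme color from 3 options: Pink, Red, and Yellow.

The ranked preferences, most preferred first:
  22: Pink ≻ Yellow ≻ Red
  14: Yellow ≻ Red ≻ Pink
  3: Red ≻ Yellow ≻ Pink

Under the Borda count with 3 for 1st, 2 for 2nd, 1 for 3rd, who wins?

Yellow

Pink: 22×3 + 14×1 + 3×1 = 83
Red: 22×1 + 14×2 + 3×3 = 59
Yellow: 22×2 + 14×3 + 3×2 = 92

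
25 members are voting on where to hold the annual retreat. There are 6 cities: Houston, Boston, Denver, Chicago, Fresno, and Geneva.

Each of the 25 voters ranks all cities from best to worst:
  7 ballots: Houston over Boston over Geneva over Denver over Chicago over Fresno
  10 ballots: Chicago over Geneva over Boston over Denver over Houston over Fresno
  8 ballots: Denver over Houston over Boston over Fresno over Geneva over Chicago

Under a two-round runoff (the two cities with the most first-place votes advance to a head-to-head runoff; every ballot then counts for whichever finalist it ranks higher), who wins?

Denver

Round 1 first-place votes: Houston 7, Boston 0, Denver 8, Chicago 10, Fresno 0, Geneva 0. Chicago and Denver advance.
Runoff: Chicago is ranked above Denver on 10 ballots, Denver above Chicago on 15.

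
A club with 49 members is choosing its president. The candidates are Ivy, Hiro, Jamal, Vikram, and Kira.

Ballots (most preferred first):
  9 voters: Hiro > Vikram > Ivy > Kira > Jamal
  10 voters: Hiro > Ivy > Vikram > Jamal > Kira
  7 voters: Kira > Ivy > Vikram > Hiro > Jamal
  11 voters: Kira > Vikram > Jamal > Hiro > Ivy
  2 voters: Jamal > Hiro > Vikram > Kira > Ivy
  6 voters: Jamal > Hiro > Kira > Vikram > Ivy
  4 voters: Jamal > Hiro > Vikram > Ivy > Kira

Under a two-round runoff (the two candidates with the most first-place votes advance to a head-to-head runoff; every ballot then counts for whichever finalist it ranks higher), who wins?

Hiro

Round 1 first-place votes: Ivy 0, Hiro 19, Jamal 12, Vikram 0, Kira 18. Hiro and Kira advance.
Runoff: Hiro is ranked above Kira on 31 ballots, Kira above Hiro on 18.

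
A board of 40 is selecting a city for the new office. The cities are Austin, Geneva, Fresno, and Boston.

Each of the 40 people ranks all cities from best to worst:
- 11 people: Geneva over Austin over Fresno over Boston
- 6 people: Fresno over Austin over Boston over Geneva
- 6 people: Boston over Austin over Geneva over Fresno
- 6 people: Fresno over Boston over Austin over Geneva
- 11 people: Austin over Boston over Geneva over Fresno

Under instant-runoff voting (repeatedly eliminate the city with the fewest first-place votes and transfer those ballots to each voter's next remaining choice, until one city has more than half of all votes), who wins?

Austin

Round 1: Austin 11, Geneva 11, Fresno 12, Boston 6. Boston eliminated.
Round 2: Austin 17, Geneva 11, Fresno 12. Geneva eliminated.
Round 3: Austin 28, Fresno 12. Austin has a majority (≥21).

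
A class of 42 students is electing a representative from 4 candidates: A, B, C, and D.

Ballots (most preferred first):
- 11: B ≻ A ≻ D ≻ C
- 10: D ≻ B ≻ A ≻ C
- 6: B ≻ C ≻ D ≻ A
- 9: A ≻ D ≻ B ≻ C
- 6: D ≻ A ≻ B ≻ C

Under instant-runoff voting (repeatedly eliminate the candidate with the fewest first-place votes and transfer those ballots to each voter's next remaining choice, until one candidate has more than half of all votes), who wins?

D

Round 1: A 9, B 17, C 0, D 16. C eliminated.
Round 2: A 9, B 17, D 16. A eliminated.
Round 3: B 17, D 25. D has a majority (≥22).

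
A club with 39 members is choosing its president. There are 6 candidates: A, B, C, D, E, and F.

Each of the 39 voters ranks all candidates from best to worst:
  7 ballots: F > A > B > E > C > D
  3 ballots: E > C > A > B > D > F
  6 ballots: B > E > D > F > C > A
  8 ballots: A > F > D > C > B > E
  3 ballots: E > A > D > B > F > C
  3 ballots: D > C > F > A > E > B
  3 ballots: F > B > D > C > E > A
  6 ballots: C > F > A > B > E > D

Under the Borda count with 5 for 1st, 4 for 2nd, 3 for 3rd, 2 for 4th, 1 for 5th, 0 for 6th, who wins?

A: 7×4 + 3×3 + 6×0 + 8×5 + 3×4 + 3×2 + 3×0 + 6×3 = 113
B: 7×3 + 3×2 + 6×5 + 8×1 + 3×2 + 3×0 + 3×4 + 6×2 = 95
C: 7×1 + 3×4 + 6×1 + 8×2 + 3×0 + 3×4 + 3×2 + 6×5 = 89
D: 7×0 + 3×1 + 6×3 + 8×3 + 3×3 + 3×5 + 3×3 + 6×0 = 78
E: 7×2 + 3×5 + 6×4 + 8×0 + 3×5 + 3×1 + 3×1 + 6×1 = 80
F: 7×5 + 3×0 + 6×2 + 8×4 + 3×1 + 3×3 + 3×5 + 6×4 = 130

F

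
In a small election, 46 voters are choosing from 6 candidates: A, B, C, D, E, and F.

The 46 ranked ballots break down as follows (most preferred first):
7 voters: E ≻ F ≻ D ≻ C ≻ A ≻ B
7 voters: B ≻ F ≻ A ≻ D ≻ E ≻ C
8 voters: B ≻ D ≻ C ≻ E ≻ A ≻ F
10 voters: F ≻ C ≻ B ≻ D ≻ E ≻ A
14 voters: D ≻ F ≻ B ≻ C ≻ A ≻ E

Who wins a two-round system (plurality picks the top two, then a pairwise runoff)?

B

Round 1 first-place votes: A 0, B 15, C 0, D 14, E 7, F 10. B and D advance.
Runoff: B is ranked above D on 25 ballots, D above B on 21.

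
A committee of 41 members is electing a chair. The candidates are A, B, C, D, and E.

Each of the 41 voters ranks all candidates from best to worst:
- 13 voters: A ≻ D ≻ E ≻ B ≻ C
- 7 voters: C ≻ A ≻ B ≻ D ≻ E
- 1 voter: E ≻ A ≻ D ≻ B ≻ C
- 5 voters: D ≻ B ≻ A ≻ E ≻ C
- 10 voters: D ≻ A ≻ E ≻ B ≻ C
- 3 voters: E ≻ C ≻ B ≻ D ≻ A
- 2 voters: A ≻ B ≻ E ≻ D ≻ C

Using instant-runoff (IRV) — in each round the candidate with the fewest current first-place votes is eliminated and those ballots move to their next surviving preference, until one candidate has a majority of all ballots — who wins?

A

Round 1: A 15, B 0, C 7, D 15, E 4. B eliminated.
Round 2: A 15, C 7, D 15, E 4. E eliminated.
Round 3: A 16, C 10, D 15. C eliminated.
Round 4: A 23, D 18. A has a majority (≥21).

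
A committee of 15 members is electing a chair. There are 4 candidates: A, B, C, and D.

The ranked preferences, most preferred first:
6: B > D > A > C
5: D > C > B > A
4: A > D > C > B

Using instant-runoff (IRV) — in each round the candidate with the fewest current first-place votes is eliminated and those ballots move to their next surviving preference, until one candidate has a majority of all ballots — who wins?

D

Round 1: A 4, B 6, C 0, D 5. C eliminated.
Round 2: A 4, B 6, D 5. A eliminated.
Round 3: B 6, D 9. D has a majority (≥8).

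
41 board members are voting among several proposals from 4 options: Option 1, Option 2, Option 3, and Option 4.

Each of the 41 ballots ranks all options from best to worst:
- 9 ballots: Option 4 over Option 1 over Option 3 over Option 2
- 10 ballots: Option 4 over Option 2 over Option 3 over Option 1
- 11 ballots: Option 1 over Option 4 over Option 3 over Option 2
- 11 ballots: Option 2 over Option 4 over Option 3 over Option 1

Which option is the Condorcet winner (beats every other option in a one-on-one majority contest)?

Option 4 vs Option 1: 30–11
Option 4 vs Option 2: 30–11
Option 4 vs Option 3: 41–0
Option 4 beats every other option.

Option 4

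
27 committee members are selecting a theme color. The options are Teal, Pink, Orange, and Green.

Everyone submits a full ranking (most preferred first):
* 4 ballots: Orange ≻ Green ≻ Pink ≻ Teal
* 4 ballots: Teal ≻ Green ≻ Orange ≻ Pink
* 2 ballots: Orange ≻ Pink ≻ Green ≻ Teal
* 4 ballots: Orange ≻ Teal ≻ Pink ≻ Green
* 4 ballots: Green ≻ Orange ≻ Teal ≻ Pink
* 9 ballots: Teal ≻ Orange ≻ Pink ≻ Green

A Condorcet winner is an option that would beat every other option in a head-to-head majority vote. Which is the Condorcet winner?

Orange

Orange vs Teal: 14–13
Orange vs Pink: 27–0
Orange vs Green: 19–8
Orange beats every other option.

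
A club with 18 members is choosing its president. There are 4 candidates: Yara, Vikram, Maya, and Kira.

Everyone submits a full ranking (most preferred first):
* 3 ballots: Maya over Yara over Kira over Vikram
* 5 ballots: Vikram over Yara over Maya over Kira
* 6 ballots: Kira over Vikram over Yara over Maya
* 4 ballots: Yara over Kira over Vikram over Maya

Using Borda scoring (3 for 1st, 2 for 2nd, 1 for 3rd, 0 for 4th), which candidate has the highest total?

Yara

Yara: 3×2 + 5×2 + 6×1 + 4×3 = 34
Vikram: 3×0 + 5×3 + 6×2 + 4×1 = 31
Maya: 3×3 + 5×1 + 6×0 + 4×0 = 14
Kira: 3×1 + 5×0 + 6×3 + 4×2 = 29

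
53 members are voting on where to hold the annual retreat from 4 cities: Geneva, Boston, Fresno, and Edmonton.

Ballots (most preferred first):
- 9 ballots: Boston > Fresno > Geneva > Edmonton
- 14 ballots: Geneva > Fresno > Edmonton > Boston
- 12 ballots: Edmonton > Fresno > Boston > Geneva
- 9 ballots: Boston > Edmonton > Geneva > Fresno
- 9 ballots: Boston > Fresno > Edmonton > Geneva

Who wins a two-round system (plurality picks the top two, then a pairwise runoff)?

Round 1 first-place votes: Geneva 14, Boston 27, Fresno 0, Edmonton 12. Boston and Geneva advance.
Runoff: Boston is ranked above Geneva on 39 ballots, Geneva above Boston on 14.

Boston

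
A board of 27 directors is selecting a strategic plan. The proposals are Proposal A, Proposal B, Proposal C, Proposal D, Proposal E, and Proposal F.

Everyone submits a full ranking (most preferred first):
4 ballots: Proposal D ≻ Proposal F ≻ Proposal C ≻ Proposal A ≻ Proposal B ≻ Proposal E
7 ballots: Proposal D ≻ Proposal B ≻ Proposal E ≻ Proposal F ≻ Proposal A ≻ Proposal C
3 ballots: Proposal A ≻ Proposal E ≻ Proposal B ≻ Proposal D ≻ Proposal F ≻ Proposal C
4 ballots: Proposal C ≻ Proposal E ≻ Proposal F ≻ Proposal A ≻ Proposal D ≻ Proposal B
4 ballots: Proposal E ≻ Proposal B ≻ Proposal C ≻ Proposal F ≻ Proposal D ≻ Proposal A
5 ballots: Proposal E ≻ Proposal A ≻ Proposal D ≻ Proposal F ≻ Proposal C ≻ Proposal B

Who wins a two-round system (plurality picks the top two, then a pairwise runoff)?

Round 1 first-place votes: Proposal A 3, Proposal B 0, Proposal C 4, Proposal D 11, Proposal E 9, Proposal F 0. Proposal D and Proposal E advance.
Runoff: Proposal D is ranked above Proposal E on 11 ballots, Proposal E above Proposal D on 16.

Proposal E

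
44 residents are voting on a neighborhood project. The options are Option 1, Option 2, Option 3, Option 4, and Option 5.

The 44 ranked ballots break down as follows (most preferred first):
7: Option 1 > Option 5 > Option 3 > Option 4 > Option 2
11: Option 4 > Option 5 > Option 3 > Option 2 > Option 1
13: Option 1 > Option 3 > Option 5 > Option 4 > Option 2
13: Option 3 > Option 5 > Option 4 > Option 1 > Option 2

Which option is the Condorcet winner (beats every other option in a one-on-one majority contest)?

Option 3 vs Option 1: 24–20
Option 3 vs Option 2: 44–0
Option 3 vs Option 4: 33–11
Option 3 vs Option 5: 26–18
Option 3 beats every other option.

Option 3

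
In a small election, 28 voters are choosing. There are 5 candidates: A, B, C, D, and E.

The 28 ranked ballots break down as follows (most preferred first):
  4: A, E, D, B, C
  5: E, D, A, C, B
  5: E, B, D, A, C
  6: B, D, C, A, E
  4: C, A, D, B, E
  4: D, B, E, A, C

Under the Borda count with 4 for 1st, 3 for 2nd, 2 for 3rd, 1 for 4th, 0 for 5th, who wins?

D

A: 4×4 + 5×2 + 5×1 + 6×1 + 4×3 + 4×1 = 53
B: 4×1 + 5×0 + 5×3 + 6×4 + 4×1 + 4×3 = 59
C: 4×0 + 5×1 + 5×0 + 6×2 + 4×4 + 4×0 = 33
D: 4×2 + 5×3 + 5×2 + 6×3 + 4×2 + 4×4 = 75
E: 4×3 + 5×4 + 5×4 + 6×0 + 4×0 + 4×2 = 60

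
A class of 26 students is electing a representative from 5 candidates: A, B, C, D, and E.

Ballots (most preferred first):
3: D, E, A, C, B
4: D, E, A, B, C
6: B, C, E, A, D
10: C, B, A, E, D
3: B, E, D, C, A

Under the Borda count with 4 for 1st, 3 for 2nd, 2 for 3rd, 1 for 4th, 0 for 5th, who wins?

A: 3×2 + 4×2 + 6×1 + 10×2 + 3×0 = 40
B: 3×0 + 4×1 + 6×4 + 10×3 + 3×4 = 70
C: 3×1 + 4×0 + 6×3 + 10×4 + 3×1 = 64
D: 3×4 + 4×4 + 6×0 + 10×0 + 3×2 = 34
E: 3×3 + 4×3 + 6×2 + 10×1 + 3×3 = 52

B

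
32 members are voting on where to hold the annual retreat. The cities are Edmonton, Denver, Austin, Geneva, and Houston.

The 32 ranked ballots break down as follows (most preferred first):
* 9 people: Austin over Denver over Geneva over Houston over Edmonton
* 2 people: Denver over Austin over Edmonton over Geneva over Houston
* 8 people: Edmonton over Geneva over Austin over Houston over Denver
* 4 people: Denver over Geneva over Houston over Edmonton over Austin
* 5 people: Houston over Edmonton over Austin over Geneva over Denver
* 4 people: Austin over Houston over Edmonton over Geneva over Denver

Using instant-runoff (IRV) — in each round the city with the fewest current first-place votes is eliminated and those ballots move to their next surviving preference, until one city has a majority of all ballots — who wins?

Edmonton

Round 1: Edmonton 8, Denver 6, Austin 13, Geneva 0, Houston 5. Geneva eliminated.
Round 2: Edmonton 8, Denver 6, Austin 13, Houston 5. Houston eliminated.
Round 3: Edmonton 13, Denver 6, Austin 13. Denver eliminated.
Round 4: Edmonton 17, Austin 15. Edmonton has a majority (≥17).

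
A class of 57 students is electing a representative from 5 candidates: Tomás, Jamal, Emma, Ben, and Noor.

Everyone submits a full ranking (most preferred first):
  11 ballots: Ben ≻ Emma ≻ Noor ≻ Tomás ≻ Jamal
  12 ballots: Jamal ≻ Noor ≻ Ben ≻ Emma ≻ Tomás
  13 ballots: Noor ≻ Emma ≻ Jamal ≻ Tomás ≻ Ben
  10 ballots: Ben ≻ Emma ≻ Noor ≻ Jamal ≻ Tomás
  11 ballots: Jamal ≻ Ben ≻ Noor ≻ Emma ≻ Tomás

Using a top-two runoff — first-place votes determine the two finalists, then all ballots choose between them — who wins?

Jamal

Round 1 first-place votes: Tomás 0, Jamal 23, Emma 0, Ben 21, Noor 13. Jamal and Ben advance.
Runoff: Jamal is ranked above Ben on 36 ballots, Ben above Jamal on 21.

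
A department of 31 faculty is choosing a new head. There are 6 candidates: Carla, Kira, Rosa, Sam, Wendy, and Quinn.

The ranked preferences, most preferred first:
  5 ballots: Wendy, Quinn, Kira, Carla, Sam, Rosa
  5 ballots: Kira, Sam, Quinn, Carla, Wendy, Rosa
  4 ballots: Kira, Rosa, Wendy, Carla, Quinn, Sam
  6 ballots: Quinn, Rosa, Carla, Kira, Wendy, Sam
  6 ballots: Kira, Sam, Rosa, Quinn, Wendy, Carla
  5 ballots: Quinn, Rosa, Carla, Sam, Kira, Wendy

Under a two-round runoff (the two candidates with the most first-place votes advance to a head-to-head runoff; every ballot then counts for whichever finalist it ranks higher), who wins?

Quinn

Round 1 first-place votes: Carla 0, Kira 15, Rosa 0, Sam 0, Wendy 5, Quinn 11. Kira and Quinn advance.
Runoff: Kira is ranked above Quinn on 15 ballots, Quinn above Kira on 16.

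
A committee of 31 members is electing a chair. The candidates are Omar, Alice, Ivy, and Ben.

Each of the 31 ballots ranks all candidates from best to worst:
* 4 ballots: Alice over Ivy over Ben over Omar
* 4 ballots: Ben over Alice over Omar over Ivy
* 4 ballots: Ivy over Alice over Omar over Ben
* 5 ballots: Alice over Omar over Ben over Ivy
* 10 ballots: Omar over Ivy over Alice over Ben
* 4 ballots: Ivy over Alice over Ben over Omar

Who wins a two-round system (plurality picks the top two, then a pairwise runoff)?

Round 1 first-place votes: Omar 10, Alice 9, Ivy 8, Ben 4. Omar and Alice advance.
Runoff: Omar is ranked above Alice on 10 ballots, Alice above Omar on 21.

Alice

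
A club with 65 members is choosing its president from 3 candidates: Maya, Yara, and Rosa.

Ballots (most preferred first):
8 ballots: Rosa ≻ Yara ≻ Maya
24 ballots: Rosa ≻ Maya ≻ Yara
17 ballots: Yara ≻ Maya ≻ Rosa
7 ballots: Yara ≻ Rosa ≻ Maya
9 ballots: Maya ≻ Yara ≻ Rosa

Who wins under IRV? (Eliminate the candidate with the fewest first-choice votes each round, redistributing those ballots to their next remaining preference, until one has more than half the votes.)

Yara

Round 1: Maya 9, Yara 24, Rosa 32. Maya eliminated.
Round 2: Yara 33, Rosa 32. Yara has a majority (≥33).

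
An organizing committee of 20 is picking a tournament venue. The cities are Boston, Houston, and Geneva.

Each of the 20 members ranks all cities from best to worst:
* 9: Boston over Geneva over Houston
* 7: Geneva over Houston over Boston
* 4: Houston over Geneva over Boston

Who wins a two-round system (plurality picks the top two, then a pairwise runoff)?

Round 1 first-place votes: Boston 9, Houston 4, Geneva 7. Boston and Geneva advance.
Runoff: Boston is ranked above Geneva on 9 ballots, Geneva above Boston on 11.

Geneva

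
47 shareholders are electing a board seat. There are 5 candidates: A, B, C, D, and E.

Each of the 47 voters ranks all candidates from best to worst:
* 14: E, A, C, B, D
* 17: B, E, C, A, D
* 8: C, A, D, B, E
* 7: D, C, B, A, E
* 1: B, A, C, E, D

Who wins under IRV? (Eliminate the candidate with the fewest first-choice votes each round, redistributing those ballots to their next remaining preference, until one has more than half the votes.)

C

Round 1: A 0, B 18, C 8, D 7, E 14. A eliminated.
Round 2: B 18, C 8, D 7, E 14. D eliminated.
Round 3: B 18, C 15, E 14. E eliminated.
Round 4: B 18, C 29. C has a majority (≥24).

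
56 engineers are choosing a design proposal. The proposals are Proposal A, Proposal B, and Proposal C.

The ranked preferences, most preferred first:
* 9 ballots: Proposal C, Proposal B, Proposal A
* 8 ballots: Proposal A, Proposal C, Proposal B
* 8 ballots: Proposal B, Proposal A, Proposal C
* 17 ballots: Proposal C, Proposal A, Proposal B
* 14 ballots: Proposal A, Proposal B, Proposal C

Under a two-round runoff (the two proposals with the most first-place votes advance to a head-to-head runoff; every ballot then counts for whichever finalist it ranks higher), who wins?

Round 1 first-place votes: Proposal A 22, Proposal B 8, Proposal C 26. Proposal C and Proposal A advance.
Runoff: Proposal C is ranked above Proposal A on 26 ballots, Proposal A above Proposal C on 30.

Proposal A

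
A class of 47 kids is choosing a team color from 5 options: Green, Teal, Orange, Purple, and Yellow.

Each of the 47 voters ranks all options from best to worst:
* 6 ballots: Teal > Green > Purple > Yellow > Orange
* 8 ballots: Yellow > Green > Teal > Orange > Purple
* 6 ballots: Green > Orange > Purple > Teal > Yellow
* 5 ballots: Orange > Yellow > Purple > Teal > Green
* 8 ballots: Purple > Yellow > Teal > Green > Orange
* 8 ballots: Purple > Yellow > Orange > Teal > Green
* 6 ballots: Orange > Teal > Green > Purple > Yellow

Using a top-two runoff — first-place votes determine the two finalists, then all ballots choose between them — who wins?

Orange

Round 1 first-place votes: Green 6, Teal 6, Orange 11, Purple 16, Yellow 8. Purple and Orange advance.
Runoff: Purple is ranked above Orange on 22 ballots, Orange above Purple on 25.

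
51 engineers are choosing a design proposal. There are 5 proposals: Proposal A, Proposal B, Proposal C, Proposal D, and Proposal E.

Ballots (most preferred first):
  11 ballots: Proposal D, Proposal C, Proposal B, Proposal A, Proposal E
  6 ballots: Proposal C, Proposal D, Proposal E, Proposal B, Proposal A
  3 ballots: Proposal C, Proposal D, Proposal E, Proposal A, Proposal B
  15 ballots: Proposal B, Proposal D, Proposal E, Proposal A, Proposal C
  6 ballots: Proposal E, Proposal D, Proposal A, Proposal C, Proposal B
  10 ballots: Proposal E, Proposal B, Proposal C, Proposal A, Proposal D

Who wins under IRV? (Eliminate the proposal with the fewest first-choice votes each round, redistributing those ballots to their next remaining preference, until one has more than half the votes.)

Proposal D

Round 1: Proposal A 0, Proposal B 15, Proposal C 9, Proposal D 11, Proposal E 16. Proposal A eliminated.
Round 2: Proposal B 15, Proposal C 9, Proposal D 11, Proposal E 16. Proposal C eliminated.
Round 3: Proposal B 15, Proposal D 20, Proposal E 16. Proposal B eliminated.
Round 4: Proposal D 35, Proposal E 16. Proposal D has a majority (≥26).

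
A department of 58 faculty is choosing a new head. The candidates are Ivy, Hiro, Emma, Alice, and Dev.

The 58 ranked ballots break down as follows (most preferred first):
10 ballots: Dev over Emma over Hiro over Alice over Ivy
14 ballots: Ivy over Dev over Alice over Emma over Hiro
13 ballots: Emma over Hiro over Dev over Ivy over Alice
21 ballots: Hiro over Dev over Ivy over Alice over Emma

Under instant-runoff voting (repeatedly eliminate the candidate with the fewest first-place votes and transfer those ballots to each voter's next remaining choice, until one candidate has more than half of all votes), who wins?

Round 1: Ivy 14, Hiro 21, Emma 13, Alice 0, Dev 10. Alice eliminated.
Round 2: Ivy 14, Hiro 21, Emma 13, Dev 10. Dev eliminated.
Round 3: Ivy 14, Hiro 21, Emma 23. Ivy eliminated.
Round 4: Hiro 21, Emma 37. Emma has a majority (≥30).

Emma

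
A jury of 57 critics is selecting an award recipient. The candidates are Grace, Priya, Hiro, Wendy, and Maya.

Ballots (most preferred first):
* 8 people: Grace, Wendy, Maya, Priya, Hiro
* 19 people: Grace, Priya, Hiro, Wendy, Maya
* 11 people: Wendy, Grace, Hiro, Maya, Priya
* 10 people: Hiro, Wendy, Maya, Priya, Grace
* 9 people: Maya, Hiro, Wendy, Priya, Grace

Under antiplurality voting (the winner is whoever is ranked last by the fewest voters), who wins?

Last-place votes: Grace 19, Priya 11, Hiro 8, Wendy 0, Maya 19.

Wendy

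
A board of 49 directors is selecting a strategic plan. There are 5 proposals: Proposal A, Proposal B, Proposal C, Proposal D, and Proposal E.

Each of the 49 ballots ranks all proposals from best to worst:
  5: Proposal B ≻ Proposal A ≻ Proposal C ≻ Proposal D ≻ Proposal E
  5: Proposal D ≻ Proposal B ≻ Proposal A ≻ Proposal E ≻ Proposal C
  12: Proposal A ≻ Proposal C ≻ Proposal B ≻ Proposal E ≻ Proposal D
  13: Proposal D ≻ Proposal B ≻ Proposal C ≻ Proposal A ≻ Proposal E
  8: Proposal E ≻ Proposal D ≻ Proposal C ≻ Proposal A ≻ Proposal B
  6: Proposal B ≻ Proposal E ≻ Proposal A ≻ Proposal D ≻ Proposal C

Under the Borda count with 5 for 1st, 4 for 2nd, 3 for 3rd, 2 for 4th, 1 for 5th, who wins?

Proposal A: 5×4 + 5×3 + 12×5 + 13×2 + 8×2 + 6×3 = 155
Proposal B: 5×5 + 5×4 + 12×3 + 13×4 + 8×1 + 6×5 = 171
Proposal C: 5×3 + 5×1 + 12×4 + 13×3 + 8×3 + 6×1 = 137
Proposal D: 5×2 + 5×5 + 12×1 + 13×5 + 8×4 + 6×2 = 156
Proposal E: 5×1 + 5×2 + 12×2 + 13×1 + 8×5 + 6×4 = 116

Proposal B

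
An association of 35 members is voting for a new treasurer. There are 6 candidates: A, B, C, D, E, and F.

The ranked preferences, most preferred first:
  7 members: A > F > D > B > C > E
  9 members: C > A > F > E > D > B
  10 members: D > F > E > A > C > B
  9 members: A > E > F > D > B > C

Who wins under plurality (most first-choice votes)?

A

First-place votes: A 16, B 0, C 9, D 10, E 0, F 0.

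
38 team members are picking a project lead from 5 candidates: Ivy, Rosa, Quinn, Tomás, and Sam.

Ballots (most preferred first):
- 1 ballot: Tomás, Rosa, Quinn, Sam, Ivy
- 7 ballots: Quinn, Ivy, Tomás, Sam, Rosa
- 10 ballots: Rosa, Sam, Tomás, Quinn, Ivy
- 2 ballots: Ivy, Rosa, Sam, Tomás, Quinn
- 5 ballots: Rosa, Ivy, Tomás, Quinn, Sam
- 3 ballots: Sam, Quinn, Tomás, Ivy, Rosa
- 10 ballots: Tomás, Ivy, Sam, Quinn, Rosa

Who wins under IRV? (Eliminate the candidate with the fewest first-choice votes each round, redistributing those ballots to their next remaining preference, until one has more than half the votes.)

Tomás

Round 1: Ivy 2, Rosa 15, Quinn 7, Tomás 11, Sam 3. Ivy eliminated.
Round 2: Rosa 17, Quinn 7, Tomás 11, Sam 3. Sam eliminated.
Round 3: Rosa 17, Quinn 10, Tomás 11. Quinn eliminated.
Round 4: Rosa 17, Tomás 21. Tomás has a majority (≥20).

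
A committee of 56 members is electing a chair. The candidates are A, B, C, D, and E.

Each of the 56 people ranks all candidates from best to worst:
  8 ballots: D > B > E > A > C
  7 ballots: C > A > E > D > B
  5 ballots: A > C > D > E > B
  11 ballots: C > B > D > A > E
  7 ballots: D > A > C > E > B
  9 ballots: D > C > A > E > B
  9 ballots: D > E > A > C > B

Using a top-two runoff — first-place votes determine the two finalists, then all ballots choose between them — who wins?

D

Round 1 first-place votes: A 5, B 0, C 18, D 33, E 0. D and C advance.
Runoff: D is ranked above C on 33 ballots, C above D on 23.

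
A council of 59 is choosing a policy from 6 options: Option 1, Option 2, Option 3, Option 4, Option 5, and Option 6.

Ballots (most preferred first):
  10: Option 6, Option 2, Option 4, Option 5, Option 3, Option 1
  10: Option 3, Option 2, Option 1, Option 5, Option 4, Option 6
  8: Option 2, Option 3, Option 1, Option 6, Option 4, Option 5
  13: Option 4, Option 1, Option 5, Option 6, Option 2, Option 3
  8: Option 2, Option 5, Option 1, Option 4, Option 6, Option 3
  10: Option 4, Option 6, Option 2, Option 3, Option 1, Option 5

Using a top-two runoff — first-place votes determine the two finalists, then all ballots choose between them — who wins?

Round 1 first-place votes: Option 1 0, Option 2 16, Option 3 10, Option 4 23, Option 5 0, Option 6 10. Option 4 and Option 2 advance.
Runoff: Option 4 is ranked above Option 2 on 23 ballots, Option 2 above Option 4 on 36.

Option 2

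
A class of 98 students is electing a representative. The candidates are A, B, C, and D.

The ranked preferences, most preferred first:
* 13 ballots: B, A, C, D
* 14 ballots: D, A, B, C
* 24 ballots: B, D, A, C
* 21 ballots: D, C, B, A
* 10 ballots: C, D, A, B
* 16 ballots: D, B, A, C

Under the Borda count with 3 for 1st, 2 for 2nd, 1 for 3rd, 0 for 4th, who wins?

A: 13×2 + 14×2 + 24×1 + 21×0 + 10×1 + 16×1 = 104
B: 13×3 + 14×1 + 24×3 + 21×1 + 10×0 + 16×2 = 178
C: 13×1 + 14×0 + 24×0 + 21×2 + 10×3 + 16×0 = 85
D: 13×0 + 14×3 + 24×2 + 21×3 + 10×2 + 16×3 = 221

D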